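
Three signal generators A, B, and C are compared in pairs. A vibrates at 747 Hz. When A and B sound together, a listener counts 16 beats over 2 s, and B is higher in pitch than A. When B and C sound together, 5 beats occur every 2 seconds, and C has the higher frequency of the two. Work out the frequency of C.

A–B: Beat frequency = 16/2 = 8 Hz.
B is above A, so f_B = 747 + 8 = 755 Hz.
B–C: Beat frequency = 5/2 = 2.5 Hz.
C is above B, so f_C = 755 + 2.5 = 757.5 Hz.

757.5 Hz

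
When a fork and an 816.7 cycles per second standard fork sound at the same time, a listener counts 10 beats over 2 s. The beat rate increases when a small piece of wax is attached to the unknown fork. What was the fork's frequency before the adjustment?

Beat frequency = 10/2 = 5 Hz.
|f − 816.7| = 5, so the fork was at either 811.7 Hz or 821.7 Hz.
Loading a fork with wax lowers its frequency; the adjustment lowers the fork's frequency.
The beat rate rose, so the adjustment moved the fork further from 816.7 Hz — it was already below the reference.

811.7 Hz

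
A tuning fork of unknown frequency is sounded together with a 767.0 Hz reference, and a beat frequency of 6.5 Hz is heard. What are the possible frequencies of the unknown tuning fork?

|f − 767.0| = 6.5, so f = 767.0 ± 6.5.

760.5 Hz or 773.5 Hz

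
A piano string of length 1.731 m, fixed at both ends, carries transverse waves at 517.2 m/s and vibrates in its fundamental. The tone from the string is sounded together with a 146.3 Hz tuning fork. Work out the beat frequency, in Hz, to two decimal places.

3.09 Hz

For a string fixed at both ends, f_n = n·v/(2L) = 1·517.2/(2·1.731) = 149.3934 Hz.
f_beat = |149.3934 − 146.3| = 3.09 Hz.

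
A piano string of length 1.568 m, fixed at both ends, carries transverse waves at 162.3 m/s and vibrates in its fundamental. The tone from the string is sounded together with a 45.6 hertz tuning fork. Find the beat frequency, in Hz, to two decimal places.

6.15 Hz

For a string fixed at both ends, f_n = n·v/(2L) = 1·162.3/(2·1.568) = 51.7538 Hz.
f_beat = |51.7538 − 45.6| = 6.15 Hz.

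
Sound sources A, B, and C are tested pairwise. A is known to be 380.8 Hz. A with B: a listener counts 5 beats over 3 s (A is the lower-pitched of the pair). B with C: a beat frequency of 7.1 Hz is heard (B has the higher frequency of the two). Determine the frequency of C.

A–B: Beat frequency = 5/3 = 1.6667 Hz.
B is above A, so f_B = 380.8 + 1.6667 = 382.4667 Hz.
C is below B, so f_C = 382.4667 − 7.1 = 375.3667 Hz.

375.3667 Hz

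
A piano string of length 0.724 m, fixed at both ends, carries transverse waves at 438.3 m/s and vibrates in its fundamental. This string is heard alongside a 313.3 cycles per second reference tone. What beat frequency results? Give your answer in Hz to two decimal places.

10.61 Hz

For a string fixed at both ends, f_n = n·v/(2L) = 1·438.3/(2·0.724) = 302.6934 Hz.
f_beat = |302.6934 − 313.3| = 10.61 Hz.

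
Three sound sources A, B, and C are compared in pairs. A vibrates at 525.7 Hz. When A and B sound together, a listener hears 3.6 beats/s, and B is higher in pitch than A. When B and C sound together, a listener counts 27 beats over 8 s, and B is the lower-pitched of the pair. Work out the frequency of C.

532.675 Hz

B is above A, so f_B = 525.7 + 3.6 = 529.3 Hz.
B–C: Beat frequency = 27/8 = 3.375 Hz.
C is above B, so f_C = 529.3 + 3.375 = 532.675 Hz.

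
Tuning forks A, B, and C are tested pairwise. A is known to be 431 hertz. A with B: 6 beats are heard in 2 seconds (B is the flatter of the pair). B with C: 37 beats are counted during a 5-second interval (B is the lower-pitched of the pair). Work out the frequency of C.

435.4 Hz

A–B: Beat frequency = 6/2 = 3 Hz.
B is below A, so f_B = 431 − 3 = 428 Hz.
B–C: Beat frequency = 37/5 = 7.4 Hz.
C is above B, so f_C = 428 + 7.4 = 435.4 Hz.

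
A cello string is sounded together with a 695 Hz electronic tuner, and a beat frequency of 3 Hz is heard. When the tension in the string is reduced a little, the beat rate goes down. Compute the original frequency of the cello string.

698 Hz

|f − 695| = 3, so the cello string was at either 692 Hz or 698 Hz.
Lower tension means lower frequency; the adjustment lowers the cello string's frequency.
The beat rate fell, so the adjustment moved the cello string toward 695 Hz — it must have started above the reference.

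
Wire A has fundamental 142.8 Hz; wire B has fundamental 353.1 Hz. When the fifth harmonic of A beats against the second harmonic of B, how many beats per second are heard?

7.8 Hz

Fifth harmonic of the first: 5·142.8 = 714.0 Hz.
Second harmonic of the second: 2·353.1 = 706.2 Hz.
f_beat = |714.0 − 706.2| = 7.8 Hz.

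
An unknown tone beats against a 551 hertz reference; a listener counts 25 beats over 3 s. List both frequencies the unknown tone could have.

Beat frequency = 25/3 = 8.3333 Hz.
|f − 551| = 8.3333, so f = 551 ± 8.3333.

542.6667 Hz or 559.3333 Hz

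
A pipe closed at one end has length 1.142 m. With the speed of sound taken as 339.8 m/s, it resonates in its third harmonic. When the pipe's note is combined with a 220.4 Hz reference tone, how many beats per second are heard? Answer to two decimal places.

2.76 Hz

Closed pipe (odd harmonics): f_n = n·v/(4L) = 3·339.8/(4·1.142) = 223.1611 Hz.
f_beat = |223.1611 − 220.4| = 2.76 Hz.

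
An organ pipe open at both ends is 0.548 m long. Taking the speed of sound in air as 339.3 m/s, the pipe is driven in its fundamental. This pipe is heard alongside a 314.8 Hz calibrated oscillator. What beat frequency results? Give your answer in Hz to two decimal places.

Open pipe: f_n = n·v/(2L) = 1·339.3/(2·0.548) = 309.5803 Hz.
f_beat = |309.5803 − 314.8| = 5.22 Hz.

5.22 Hz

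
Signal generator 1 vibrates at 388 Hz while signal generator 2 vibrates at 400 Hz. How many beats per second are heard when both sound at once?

f_beat = |f₁ − f₂|.
|388 − 400| = 12 Hz.

12 Hz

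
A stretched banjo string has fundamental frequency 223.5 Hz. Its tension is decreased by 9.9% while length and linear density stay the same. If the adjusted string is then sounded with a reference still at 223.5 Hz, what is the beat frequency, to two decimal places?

11.35 Hz

For a string, f ∝ √T, so the new frequency is 223.5·√0.901 = 212.1485 Hz.
f_beat = |212.1485 − 223.5| = 11.35 Hz.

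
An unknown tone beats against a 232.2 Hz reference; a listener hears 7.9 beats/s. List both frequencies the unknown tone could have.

|f − 232.2| = 7.9, so f = 232.2 ± 7.9.

224.3 Hz or 240.1 Hz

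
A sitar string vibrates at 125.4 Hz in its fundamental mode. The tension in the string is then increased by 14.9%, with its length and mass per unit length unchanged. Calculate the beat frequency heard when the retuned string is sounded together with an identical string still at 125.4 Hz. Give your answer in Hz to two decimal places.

9.02 Hz

For a string, f ∝ √T, so the new frequency is 125.4·√1.149 = 134.4180 Hz.
f_beat = |134.4180 − 125.4| = 9.02 Hz.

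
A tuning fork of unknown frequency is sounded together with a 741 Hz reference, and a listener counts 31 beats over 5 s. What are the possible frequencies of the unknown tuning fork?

734.8 Hz or 747.2 Hz

Beat frequency = 31/5 = 6.2 Hz.
|f − 741| = 6.2, so f = 741 ± 6.2.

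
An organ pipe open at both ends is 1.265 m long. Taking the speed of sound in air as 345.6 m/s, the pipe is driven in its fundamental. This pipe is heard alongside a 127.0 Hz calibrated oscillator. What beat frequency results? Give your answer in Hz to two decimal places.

Open pipe: f_n = n·v/(2L) = 1·345.6/(2·1.265) = 136.6008 Hz.
f_beat = |136.6008 − 127.0| = 9.60 Hz.

9.60 Hz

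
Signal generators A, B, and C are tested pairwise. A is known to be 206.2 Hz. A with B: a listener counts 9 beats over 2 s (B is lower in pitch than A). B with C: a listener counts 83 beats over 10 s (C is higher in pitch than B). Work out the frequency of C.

A–B: Beat frequency = 9/2 = 4.5 Hz.
B is below A, so f_B = 206.2 − 4.5 = 201.7 Hz.
B–C: Beat frequency = 83/10 = 8.3 Hz.
C is above B, so f_C = 201.7 + 8.3 = 210 Hz.

210 Hz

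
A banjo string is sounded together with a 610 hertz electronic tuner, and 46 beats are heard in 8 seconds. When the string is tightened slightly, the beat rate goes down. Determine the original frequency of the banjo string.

Beat frequency = 46/8 = 5.75 Hz.
|f − 610| = 5.75, so the banjo string was at either 604.25 Hz or 615.75 Hz.
Increasing tension raises a string's frequency; the adjustment raises the banjo string's frequency.
The beat rate fell, so the adjustment moved the banjo string toward 610 Hz — it must have started below the reference.

604.25 Hz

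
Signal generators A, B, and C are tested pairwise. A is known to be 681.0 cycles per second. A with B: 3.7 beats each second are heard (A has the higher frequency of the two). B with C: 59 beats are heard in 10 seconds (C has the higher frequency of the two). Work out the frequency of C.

B is below A, so f_B = 681.0 − 3.7 = 677.3 Hz.
B–C: Beat frequency = 59/10 = 5.9 Hz.
C is above B, so f_C = 677.3 + 5.9 = 683.2 Hz.

683.2 Hz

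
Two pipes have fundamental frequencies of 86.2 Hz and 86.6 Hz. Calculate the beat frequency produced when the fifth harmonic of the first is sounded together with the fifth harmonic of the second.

Fifth harmonic of the first: 5·86.2 = 431.0 Hz.
Fifth harmonic of the second: 5·86.6 = 433.0 Hz.
f_beat = |431.0 − 433.0| = 2.0 Hz.

2.0 Hz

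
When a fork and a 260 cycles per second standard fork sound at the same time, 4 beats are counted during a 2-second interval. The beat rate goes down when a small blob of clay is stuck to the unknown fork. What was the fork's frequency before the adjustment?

262 Hz

Beat frequency = 4/2 = 2 Hz.
|f − 260| = 2, so the fork was at either 258 Hz or 262 Hz.
Adding mass to a fork lowers its frequency; the adjustment lowers the fork's frequency.
The beat rate fell, so the adjustment moved the fork toward 260 Hz — it must have started above the reference.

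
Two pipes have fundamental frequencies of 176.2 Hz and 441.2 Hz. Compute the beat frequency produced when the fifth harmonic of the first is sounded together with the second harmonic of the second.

Fifth harmonic of the first: 5·176.2 = 881.0 Hz.
Second harmonic of the second: 2·441.2 = 882.4 Hz.
f_beat = |881.0 − 882.4| = 1.4 Hz.

1.4 Hz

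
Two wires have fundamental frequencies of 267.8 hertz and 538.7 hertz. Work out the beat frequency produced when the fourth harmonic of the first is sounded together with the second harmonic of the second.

6.2 Hz

Fourth harmonic of the first: 4·267.8 = 1071.2 Hz.
Second harmonic of the second: 2·538.7 = 1077.4 Hz.
f_beat = |1071.2 − 1077.4| = 6.2 Hz.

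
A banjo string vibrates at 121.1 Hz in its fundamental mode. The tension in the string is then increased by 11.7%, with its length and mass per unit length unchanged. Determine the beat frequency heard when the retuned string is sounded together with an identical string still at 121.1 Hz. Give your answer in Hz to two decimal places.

6.89 Hz

For a string, f ∝ √T, so the new frequency is 121.1·√1.117 = 127.9884 Hz.
f_beat = |127.9884 − 121.1| = 6.89 Hz.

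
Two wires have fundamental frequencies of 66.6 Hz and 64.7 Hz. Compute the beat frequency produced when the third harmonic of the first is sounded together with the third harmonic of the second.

Third harmonic of the first: 3·66.6 = 199.8 Hz.
Third harmonic of the second: 3·64.7 = 194.1 Hz.
f_beat = |199.8 − 194.1| = 5.7 Hz.

5.7 Hz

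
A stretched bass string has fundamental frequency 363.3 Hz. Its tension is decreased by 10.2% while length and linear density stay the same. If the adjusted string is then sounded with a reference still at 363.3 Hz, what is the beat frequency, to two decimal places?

For a string, f ∝ √T, so the new frequency is 363.3·√0.898 = 344.2735 Hz.
f_beat = |344.2735 − 363.3| = 19.03 Hz.

19.03 Hz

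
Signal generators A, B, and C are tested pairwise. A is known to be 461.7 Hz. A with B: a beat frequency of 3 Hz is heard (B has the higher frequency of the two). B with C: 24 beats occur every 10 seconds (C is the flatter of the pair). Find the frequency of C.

462.3 Hz

B is above A, so f_B = 461.7 + 3 = 464.7 Hz.
B–C: Beat frequency = 24/10 = 2.4 Hz.
C is below B, so f_C = 464.7 − 2.4 = 462.3 Hz.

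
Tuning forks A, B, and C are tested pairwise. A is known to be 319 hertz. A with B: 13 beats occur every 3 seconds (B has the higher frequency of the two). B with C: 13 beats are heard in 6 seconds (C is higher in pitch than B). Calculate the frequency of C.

A–B: Beat frequency = 13/3 = 4.3333 Hz.
B is above A, so f_B = 319 + 4.3333 = 323.3333 Hz.
B–C: Beat frequency = 13/6 = 2.1667 Hz.
C is above B, so f_C = 323.3333 + 2.1667 = 325.5 Hz.

325.5 Hz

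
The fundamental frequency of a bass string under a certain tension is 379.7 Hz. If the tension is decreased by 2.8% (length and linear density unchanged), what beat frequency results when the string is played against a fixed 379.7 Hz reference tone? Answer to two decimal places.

5.35 Hz

For a string, f ∝ √T, so the new frequency is 379.7·√0.972 = 374.3465 Hz.
f_beat = |374.3465 − 379.7| = 5.35 Hz.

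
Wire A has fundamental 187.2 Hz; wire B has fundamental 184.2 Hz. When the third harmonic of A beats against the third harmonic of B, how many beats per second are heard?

Third harmonic of the first: 3·187.2 = 561.6 Hz.
Third harmonic of the second: 3·184.2 = 552.6 Hz.
f_beat = |561.6 − 552.6| = 9.0 Hz.

9.0 Hz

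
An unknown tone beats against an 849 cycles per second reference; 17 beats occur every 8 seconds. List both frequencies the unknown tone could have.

Beat frequency = 17/8 = 2.125 Hz.
|f − 849| = 2.125, so f = 849 ± 2.125.

846.875 Hz or 851.125 Hz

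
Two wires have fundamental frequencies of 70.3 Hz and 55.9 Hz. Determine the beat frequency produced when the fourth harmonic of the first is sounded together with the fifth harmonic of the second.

1.7 Hz

Fourth harmonic of the first: 4·70.3 = 281.2 Hz.
Fifth harmonic of the second: 5·55.9 = 279.5 Hz.
f_beat = |281.2 − 279.5| = 1.7 Hz.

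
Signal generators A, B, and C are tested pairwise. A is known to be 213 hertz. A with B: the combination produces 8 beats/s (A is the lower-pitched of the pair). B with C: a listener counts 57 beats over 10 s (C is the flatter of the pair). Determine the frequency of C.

B is above A, so f_B = 213 + 8 = 221 Hz.
B–C: Beat frequency = 57/10 = 5.7 Hz.
C is below B, so f_C = 221 − 5.7 = 215.3 Hz.

215.3 Hz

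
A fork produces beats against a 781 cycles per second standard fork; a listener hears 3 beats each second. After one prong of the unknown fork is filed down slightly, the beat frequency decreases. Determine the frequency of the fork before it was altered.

778 Hz

|f − 781| = 3, so the fork was at either 778 Hz or 784 Hz.
Filing a prong removes mass and raises the fork's frequency; the adjustment raises the fork's frequency.
The beat rate fell, so the adjustment moved the fork toward 781 Hz — it must have started below the reference.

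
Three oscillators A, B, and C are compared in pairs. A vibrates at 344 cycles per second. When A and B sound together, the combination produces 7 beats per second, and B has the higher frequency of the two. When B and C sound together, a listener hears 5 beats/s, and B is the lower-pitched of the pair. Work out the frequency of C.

B is above A, so f_B = 344 + 7 = 351 Hz.
C is above B, so f_C = 351 + 5 = 356 Hz.

356 Hz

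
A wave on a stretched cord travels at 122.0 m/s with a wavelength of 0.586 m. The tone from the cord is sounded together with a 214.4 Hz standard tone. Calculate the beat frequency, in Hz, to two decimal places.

Source frequency f = v/λ = 122.0/0.586 = 208.1911 Hz.
f_beat = |208.1911 − 214.4| = 6.21 Hz.

6.21 Hz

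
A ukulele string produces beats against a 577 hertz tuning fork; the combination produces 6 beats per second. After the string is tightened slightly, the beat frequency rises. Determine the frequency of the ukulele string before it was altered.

|f − 577| = 6, so the ukulele string was at either 571 Hz or 583 Hz.
Increasing tension raises a string's frequency; the adjustment raises the ukulele string's frequency.
The beat rate rose, so the adjustment moved the ukulele string further from 577 Hz — it was already above the reference.

583 Hz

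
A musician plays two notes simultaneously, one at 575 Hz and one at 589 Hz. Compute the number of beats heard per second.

14 Hz

Beats arise from superposition of two nearby frequencies; the beat rate is |f₁ − f₂|.
|575 − 589| = 14 Hz.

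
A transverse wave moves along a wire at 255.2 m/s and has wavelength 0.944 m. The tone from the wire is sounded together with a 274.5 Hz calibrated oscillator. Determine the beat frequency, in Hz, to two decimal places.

4.16 Hz

Source frequency f = v/λ = 255.2/0.944 = 270.3390 Hz.
f_beat = |270.3390 − 274.5| = 4.16 Hz.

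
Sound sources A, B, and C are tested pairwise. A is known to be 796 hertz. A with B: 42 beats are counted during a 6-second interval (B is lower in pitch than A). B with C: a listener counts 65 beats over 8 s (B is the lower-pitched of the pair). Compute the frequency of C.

797.125 Hz

A–B: Beat frequency = 42/6 = 7 Hz.
B is below A, so f_B = 796 − 7 = 789 Hz.
B–C: Beat frequency = 65/8 = 8.125 Hz.
C is above B, so f_C = 789 + 8.125 = 797.125 Hz.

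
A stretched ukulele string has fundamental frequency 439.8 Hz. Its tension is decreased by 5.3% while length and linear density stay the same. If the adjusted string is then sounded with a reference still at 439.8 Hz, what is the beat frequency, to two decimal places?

11.81 Hz

For a string, f ∝ √T, so the new frequency is 439.8·√0.947 = 427.9866 Hz.
f_beat = |427.9866 − 439.8| = 11.81 Hz.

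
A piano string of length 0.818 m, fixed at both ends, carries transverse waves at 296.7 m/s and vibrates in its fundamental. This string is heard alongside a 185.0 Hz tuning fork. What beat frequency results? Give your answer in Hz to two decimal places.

3.64 Hz

For a string fixed at both ends, f_n = n·v/(2L) = 1·296.7/(2·0.818) = 181.3570 Hz.
f_beat = |181.3570 − 185.0| = 3.64 Hz.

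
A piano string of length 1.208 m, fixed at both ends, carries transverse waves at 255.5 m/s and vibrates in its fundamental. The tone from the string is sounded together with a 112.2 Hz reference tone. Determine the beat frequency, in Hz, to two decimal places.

6.45 Hz

For a string fixed at both ends, f_n = n·v/(2L) = 1·255.5/(2·1.208) = 105.7533 Hz.
f_beat = |105.7533 − 112.2| = 6.45 Hz.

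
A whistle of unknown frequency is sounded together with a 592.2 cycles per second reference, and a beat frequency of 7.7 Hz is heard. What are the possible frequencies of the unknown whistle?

584.5 Hz or 599.9 Hz

|f − 592.2| = 7.7, so f = 592.2 ± 7.7.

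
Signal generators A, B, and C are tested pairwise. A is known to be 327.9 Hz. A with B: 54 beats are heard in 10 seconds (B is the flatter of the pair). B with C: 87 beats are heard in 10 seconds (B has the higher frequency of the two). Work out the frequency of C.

A–B: Beat frequency = 54/10 = 5.4 Hz.
B is below A, so f_B = 327.9 − 5.4 = 322.5 Hz.
B–C: Beat frequency = 87/10 = 8.7 Hz.
C is below B, so f_C = 322.5 − 8.7 = 313.8 Hz.

313.8 Hz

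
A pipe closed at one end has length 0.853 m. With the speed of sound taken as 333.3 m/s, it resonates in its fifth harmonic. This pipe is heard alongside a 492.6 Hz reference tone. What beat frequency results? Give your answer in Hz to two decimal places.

4.18 Hz

Closed pipe (odd harmonics): f_n = n·v/(4L) = 5·333.3/(4·0.853) = 488.4232 Hz.
f_beat = |488.4232 − 492.6| = 4.18 Hz.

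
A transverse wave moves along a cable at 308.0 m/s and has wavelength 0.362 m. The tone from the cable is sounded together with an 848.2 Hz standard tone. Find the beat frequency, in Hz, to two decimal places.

2.63 Hz

Source frequency f = v/λ = 308.0/0.362 = 850.8287 Hz.
f_beat = |850.8287 − 848.2| = 2.63 Hz.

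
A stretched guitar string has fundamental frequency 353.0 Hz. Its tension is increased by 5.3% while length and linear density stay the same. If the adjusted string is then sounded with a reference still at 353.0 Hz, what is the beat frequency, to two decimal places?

9.23 Hz

For a string, f ∝ √T, so the new frequency is 353.0·√1.053 = 362.2337 Hz.
f_beat = |362.2337 − 353.0| = 9.23 Hz.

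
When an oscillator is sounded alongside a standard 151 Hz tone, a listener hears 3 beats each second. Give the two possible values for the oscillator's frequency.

148 Hz or 154 Hz

|f − 151| = 3, so f = 151 ± 3.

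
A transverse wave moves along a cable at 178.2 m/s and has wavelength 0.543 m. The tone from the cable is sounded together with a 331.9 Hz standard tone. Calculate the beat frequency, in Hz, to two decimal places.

Source frequency f = v/λ = 178.2/0.543 = 328.1768 Hz.
f_beat = |328.1768 − 331.9| = 3.72 Hz.

3.72 Hz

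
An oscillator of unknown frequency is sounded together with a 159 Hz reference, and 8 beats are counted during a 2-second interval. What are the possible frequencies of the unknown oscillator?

155 Hz or 163 Hz

Beat frequency = 8/2 = 4 Hz.
|f − 159| = 4, so f = 159 ± 4.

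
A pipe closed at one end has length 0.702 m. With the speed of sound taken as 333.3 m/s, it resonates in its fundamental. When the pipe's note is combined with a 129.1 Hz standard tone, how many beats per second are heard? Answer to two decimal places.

10.40 Hz

Closed pipe (odd harmonics): f_n = n·v/(4L) = 1·333.3/(4·0.702) = 118.6966 Hz.
f_beat = |118.6966 − 129.1| = 10.40 Hz.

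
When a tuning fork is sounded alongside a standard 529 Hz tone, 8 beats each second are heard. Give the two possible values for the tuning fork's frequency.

|f − 529| = 8, so f = 529 ± 8.

521 Hz or 537 Hz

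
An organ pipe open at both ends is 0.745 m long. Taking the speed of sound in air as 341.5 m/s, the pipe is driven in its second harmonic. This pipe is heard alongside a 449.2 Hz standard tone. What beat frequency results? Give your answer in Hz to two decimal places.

Open pipe: f_n = n·v/(2L) = 2·341.5/(2·0.745) = 458.3893 Hz.
f_beat = |458.3893 − 449.2| = 9.19 Hz.

9.19 Hz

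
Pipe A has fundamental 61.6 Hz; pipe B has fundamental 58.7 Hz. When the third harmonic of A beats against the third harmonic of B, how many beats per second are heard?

8.7 Hz

Third harmonic of the first: 3·61.6 = 184.8 Hz.
Third harmonic of the second: 3·58.7 = 176.1 Hz.
f_beat = |184.8 − 176.1| = 8.7 Hz.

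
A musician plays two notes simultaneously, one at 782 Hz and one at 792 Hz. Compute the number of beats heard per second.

10 Hz

f_beat = |f₁ − f₂|.
|782 − 792| = 10 Hz.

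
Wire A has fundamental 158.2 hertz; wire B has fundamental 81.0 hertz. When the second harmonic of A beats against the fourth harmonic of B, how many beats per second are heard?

7.6 Hz

Second harmonic of the first: 2·158.2 = 316.4 Hz.
Fourth harmonic of the second: 4·81.0 = 324.0 Hz.
f_beat = |316.4 − 324.0| = 7.6 Hz.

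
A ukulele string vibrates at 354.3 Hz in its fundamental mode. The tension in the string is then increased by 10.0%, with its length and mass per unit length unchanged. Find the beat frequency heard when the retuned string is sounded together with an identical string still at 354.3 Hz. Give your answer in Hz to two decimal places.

17.29 Hz

For a string, f ∝ √T, so the new frequency is 354.3·√1.100 = 371.5930 Hz.
f_beat = |371.5930 − 354.3| = 17.29 Hz.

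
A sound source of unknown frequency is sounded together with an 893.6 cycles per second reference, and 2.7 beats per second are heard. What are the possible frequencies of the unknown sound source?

890.9 Hz or 896.3 Hz

|f − 893.6| = 2.7, so f = 893.6 ± 2.7.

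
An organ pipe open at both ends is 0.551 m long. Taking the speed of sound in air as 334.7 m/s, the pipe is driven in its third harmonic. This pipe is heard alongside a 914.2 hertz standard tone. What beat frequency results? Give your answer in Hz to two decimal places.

Open pipe: f_n = n·v/(2L) = 3·334.7/(2·0.551) = 911.1615 Hz.
f_beat = |911.1615 − 914.2| = 3.04 Hz.

3.04 Hz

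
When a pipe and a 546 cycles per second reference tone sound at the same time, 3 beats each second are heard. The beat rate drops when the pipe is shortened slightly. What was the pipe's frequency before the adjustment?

543 Hz

|f − 546| = 3, so the pipe was at either 543 Hz or 549 Hz.
A shorter pipe has a higher fundamental; the adjustment raises the pipe's frequency.
The beat rate fell, so the adjustment moved the pipe toward 546 Hz — it must have started below the reference.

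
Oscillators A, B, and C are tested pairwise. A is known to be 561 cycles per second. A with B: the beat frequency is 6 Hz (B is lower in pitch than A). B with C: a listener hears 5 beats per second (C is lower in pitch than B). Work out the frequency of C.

550 Hz

B is below A, so f_B = 561 − 6 = 555 Hz.
C is below B, so f_C = 555 − 5 = 550 Hz.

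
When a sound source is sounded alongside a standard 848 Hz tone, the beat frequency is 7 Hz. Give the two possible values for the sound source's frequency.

|f − 848| = 7, so f = 848 ± 7.

841 Hz or 855 Hz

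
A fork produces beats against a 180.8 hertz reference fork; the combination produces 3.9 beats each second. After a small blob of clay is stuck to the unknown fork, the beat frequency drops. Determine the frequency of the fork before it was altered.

184.7 Hz

|f − 180.8| = 3.9, so the fork was at either 176.9 Hz or 184.7 Hz.
Adding mass to a fork lowers its frequency; the adjustment lowers the fork's frequency.
The beat rate fell, so the adjustment moved the fork toward 180.8 Hz — it must have started above the reference.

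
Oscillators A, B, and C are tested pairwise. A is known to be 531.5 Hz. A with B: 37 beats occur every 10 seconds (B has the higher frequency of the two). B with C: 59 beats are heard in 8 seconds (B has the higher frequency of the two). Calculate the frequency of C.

527.825 Hz

A–B: Beat frequency = 37/10 = 3.7 Hz.
B is above A, so f_B = 531.5 + 3.7 = 535.2 Hz.
B–C: Beat frequency = 59/8 = 7.375 Hz.
C is below B, so f_C = 535.2 − 7.375 = 527.825 Hz.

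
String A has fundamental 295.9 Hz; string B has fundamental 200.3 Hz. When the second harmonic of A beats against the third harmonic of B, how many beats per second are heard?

9.1 Hz

Second harmonic of the first: 2·295.9 = 591.8 Hz.
Third harmonic of the second: 3·200.3 = 600.9 Hz.
f_beat = |591.8 − 600.9| = 9.1 Hz.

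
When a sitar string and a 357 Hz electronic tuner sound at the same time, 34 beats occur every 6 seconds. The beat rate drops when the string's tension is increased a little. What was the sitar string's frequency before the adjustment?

351.3333 Hz

Beat frequency = 34/6 = 5.6667 Hz.
|f − 357| = 5.6667, so the sitar string was at either 351.3333 Hz or 362.6667 Hz.
Higher tension means higher frequency; the adjustment raises the sitar string's frequency.
The beat rate fell, so the adjustment moved the sitar string toward 357 Hz — it must have started below the reference.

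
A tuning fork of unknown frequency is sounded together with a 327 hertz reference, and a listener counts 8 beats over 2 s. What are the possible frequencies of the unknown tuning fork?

Beat frequency = 8/2 = 4 Hz.
|f − 327| = 4, so f = 327 ± 4.

323 Hz or 331 Hz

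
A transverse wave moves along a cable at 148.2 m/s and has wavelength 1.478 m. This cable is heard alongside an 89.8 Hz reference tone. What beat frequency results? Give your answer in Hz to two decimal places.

Source frequency f = v/λ = 148.2/1.478 = 100.2706 Hz.
f_beat = |100.2706 − 89.8| = 10.47 Hz.

10.47 Hz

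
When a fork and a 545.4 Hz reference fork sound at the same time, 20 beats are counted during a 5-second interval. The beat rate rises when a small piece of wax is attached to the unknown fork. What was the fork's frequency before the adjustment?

Beat frequency = 20/5 = 4 Hz.
|f − 545.4| = 4, so the fork was at either 541.4 Hz or 549.4 Hz.
Loading a fork with wax lowers its frequency; the adjustment lowers the fork's frequency.
The beat rate rose, so the adjustment moved the fork further from 545.4 Hz — it was already below the reference.

541.4 Hz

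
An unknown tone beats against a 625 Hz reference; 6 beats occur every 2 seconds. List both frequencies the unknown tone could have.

622 Hz or 628 Hz

Beat frequency = 6/2 = 3 Hz.
|f − 625| = 3, so f = 625 ± 3.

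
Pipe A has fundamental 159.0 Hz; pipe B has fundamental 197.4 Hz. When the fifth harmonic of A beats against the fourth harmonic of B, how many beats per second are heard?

5.4 Hz

Fifth harmonic of the first: 5·159.0 = 795.0 Hz.
Fourth harmonic of the second: 4·197.4 = 789.6 Hz.
f_beat = |795.0 − 789.6| = 5.4 Hz.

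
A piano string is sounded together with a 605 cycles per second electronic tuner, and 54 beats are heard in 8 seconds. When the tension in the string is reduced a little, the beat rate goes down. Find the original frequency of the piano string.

Beat frequency = 54/8 = 6.75 Hz.
|f − 605| = 6.75, so the piano string was at either 598.25 Hz or 611.75 Hz.
Lower tension means lower frequency; the adjustment lowers the piano string's frequency.
The beat rate fell, so the adjustment moved the piano string toward 605 Hz — it must have started above the reference.

611.75 Hz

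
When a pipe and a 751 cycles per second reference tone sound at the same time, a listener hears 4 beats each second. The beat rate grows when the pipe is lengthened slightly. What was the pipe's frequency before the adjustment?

747 Hz

|f − 751| = 4, so the pipe was at either 747 Hz or 755 Hz.
A longer pipe has a lower fundamental; the adjustment lowers the pipe's frequency.
The beat rate rose, so the adjustment moved the pipe further from 751 Hz — it was already below the reference.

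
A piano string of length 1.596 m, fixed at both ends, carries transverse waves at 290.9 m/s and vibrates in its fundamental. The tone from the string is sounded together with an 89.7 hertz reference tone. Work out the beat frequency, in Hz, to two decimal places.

1.43 Hz

For a string fixed at both ends, f_n = n·v/(2L) = 1·290.9/(2·1.596) = 91.1341 Hz.
f_beat = |91.1341 − 89.7| = 1.43 Hz.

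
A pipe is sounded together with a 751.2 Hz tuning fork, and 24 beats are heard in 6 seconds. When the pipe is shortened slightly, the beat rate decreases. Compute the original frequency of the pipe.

747.2 Hz

Beat frequency = 24/6 = 4 Hz.
|f − 751.2| = 4, so the pipe was at either 747.2 Hz or 755.2 Hz.
A shorter pipe has a higher fundamental; the adjustment raises the pipe's frequency.
The beat rate fell, so the adjustment moved the pipe toward 751.2 Hz — it must have started below the reference.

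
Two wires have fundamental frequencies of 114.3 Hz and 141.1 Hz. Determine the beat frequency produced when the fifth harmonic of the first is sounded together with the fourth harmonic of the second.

Fifth harmonic of the first: 5·114.3 = 571.5 Hz.
Fourth harmonic of the second: 4·141.1 = 564.4 Hz.
f_beat = |571.5 − 564.4| = 7.1 Hz.

7.1 Hz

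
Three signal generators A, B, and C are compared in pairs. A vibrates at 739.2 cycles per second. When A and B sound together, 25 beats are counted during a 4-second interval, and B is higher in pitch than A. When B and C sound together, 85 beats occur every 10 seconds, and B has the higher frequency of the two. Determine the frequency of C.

736.95 Hz

A–B: Beat frequency = 25/4 = 6.25 Hz.
B is above A, so f_B = 739.2 + 6.25 = 745.45 Hz.
B–C: Beat frequency = 85/10 = 8.5 Hz.
C is below B, so f_C = 745.45 − 8.5 = 736.95 Hz.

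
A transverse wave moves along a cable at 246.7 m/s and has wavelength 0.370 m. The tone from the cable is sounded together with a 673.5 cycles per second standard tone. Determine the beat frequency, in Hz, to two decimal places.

Source frequency f = v/λ = 246.7/0.370 = 666.7568 Hz.
f_beat = |666.7568 − 673.5| = 6.74 Hz.

6.74 Hz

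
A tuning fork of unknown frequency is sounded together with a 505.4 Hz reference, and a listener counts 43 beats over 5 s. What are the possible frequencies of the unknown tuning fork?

496.8 Hz or 514 Hz

Beat frequency = 43/5 = 8.6 Hz.
|f − 505.4| = 8.6, so f = 505.4 ± 8.6.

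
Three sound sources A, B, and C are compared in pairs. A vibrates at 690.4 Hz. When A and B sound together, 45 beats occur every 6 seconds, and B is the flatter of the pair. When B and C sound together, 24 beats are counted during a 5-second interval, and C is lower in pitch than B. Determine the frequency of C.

A–B: Beat frequency = 45/6 = 7.5 Hz.
B is below A, so f_B = 690.4 − 7.5 = 682.9 Hz.
B–C: Beat frequency = 24/5 = 4.8 Hz.
C is below B, so f_C = 682.9 − 4.8 = 678.1 Hz.

678.1 Hz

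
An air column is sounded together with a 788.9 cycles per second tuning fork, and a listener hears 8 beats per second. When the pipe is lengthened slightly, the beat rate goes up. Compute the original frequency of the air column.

|f − 788.9| = 8, so the air column was at either 780.9 Hz or 796.9 Hz.
A longer pipe has a lower fundamental; the adjustment lowers the air column's frequency.
The beat rate rose, so the adjustment moved the air column further from 788.9 Hz — it was already below the reference.

780.9 Hz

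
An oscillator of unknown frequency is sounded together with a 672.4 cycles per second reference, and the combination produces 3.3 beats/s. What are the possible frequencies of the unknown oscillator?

669.1 Hz or 675.7 Hz

|f − 672.4| = 3.3, so f = 672.4 ± 3.3.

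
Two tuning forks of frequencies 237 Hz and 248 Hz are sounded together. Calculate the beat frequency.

11 Hz

Beats arise from superposition of two nearby frequencies; the beat rate is |f₁ − f₂|.
|237 − 248| = 11 Hz.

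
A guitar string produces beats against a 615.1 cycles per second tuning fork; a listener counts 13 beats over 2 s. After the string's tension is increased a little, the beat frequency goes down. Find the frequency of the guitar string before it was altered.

608.6 Hz

Beat frequency = 13/2 = 6.5 Hz.
|f − 615.1| = 6.5, so the guitar string was at either 608.6 Hz or 621.6 Hz.
Higher tension means higher frequency; the adjustment raises the guitar string's frequency.
The beat rate fell, so the adjustment moved the guitar string toward 615.1 Hz — it must have started below the reference.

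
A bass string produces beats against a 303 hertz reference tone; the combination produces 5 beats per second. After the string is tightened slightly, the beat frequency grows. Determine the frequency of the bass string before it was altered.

|f − 303| = 5, so the bass string was at either 298 Hz or 308 Hz.
Increasing tension raises a string's frequency; the adjustment raises the bass string's frequency.
The beat rate rose, so the adjustment moved the bass string further from 303 Hz — it was already above the reference.

308 Hz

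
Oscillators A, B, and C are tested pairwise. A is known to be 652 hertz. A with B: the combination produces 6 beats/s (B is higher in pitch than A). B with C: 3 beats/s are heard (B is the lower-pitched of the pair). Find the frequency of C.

B is above A, so f_B = 652 + 6 = 658 Hz.
C is above B, so f_C = 658 + 3 = 661 Hz.

661 Hz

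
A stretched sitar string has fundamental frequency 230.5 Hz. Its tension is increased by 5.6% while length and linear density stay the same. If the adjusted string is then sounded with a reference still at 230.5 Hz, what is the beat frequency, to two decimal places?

6.37 Hz

For a string, f ∝ √T, so the new frequency is 230.5·√1.056 = 236.8661 Hz.
f_beat = |236.8661 − 230.5| = 6.37 Hz.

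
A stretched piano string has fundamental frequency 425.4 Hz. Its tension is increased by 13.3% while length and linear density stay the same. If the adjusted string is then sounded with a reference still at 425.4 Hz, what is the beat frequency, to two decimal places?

27.41 Hz

For a string, f ∝ √T, so the new frequency is 425.4·√1.133 = 452.8063 Hz.
f_beat = |452.8063 − 425.4| = 27.41 Hz.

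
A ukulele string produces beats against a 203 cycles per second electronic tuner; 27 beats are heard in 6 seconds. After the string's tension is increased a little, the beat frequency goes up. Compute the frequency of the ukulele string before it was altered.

Beat frequency = 27/6 = 4.5 Hz.
|f − 203| = 4.5, so the ukulele string was at either 198.5 Hz or 207.5 Hz.
Higher tension means higher frequency; the adjustment raises the ukulele string's frequency.
The beat rate rose, so the adjustment moved the ukulele string further from 203 Hz — it was already above the reference.

207.5 Hz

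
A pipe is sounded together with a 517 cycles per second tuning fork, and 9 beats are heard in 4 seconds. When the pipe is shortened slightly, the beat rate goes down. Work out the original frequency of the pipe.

514.75 Hz

Beat frequency = 9/4 = 2.25 Hz.
|f − 517| = 2.25, so the pipe was at either 514.75 Hz or 519.25 Hz.
A shorter pipe has a higher fundamental; the adjustment raises the pipe's frequency.
The beat rate fell, so the adjustment moved the pipe toward 517 Hz — it must have started below the reference.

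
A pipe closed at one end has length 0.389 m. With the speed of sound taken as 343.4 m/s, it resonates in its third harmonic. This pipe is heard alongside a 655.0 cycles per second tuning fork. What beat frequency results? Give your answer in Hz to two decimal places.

7.08 Hz

Closed pipe (odd harmonics): f_n = n·v/(4L) = 3·343.4/(4·0.389) = 662.0823 Hz.
f_beat = |662.0823 − 655.0| = 7.08 Hz.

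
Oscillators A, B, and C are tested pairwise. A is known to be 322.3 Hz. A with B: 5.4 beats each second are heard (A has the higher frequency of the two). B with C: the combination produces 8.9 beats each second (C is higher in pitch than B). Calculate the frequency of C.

325.8 Hz

B is below A, so f_B = 322.3 − 5.4 = 316.9 Hz.
C is above B, so f_C = 316.9 + 8.9 = 325.8 Hz.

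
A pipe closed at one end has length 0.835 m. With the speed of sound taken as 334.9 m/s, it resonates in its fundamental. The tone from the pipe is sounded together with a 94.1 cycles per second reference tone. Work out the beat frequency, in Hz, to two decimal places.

Closed pipe (odd harmonics): f_n = n·v/(4L) = 1·334.9/(4·0.835) = 100.2695 Hz.
f_beat = |100.2695 − 94.1| = 6.17 Hz.

6.17 Hz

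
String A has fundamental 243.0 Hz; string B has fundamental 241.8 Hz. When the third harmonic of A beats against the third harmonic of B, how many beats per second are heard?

3.6 Hz

Third harmonic of the first: 3·243.0 = 729.0 Hz.
Third harmonic of the second: 3·241.8 = 725.4 Hz.
f_beat = |729.0 − 725.4| = 3.6 Hz.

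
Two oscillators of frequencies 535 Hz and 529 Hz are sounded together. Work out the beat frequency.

6 Hz

f_beat = |f₁ − f₂|.
|535 − 529| = 6 Hz.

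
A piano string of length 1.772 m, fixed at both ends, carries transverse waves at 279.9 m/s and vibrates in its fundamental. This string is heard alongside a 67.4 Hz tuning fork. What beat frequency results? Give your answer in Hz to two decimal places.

11.58 Hz

For a string fixed at both ends, f_n = n·v/(2L) = 1·279.9/(2·1.772) = 78.9786 Hz.
f_beat = |78.9786 − 67.4| = 11.58 Hz.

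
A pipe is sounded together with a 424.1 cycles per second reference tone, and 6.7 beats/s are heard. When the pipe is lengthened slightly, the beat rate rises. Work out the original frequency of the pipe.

417.4 Hz

|f − 424.1| = 6.7, so the pipe was at either 417.4 Hz or 430.8 Hz.
A longer pipe has a lower fundamental; the adjustment lowers the pipe's frequency.
The beat rate rose, so the adjustment moved the pipe further from 424.1 Hz — it was already below the reference.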